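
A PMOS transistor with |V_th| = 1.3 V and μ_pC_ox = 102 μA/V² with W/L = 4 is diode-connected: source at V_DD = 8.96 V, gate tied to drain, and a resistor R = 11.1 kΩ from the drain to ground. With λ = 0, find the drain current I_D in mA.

I_D = 0.543 mA

With gate tied to drain, V_SG = V_SD ≥ V_SG − |V_th|, so the device is in saturation.
k_p = μ_pC_ox · (W/L) = 0.408 mA/V².
KCL at the drain: ½ k_p (V_SG − |V_th|)² = (V_DD − V_SG)/R.
Let x = V_SG − 1.3. Then 2.26 x² + x − 7.66 = 0, giving x = 1.63 V (positive root), so V_SG = 2.93 V.
I_D = (V_DD − V_SG)/R = (8.96 − 2.93) / 11.1 = 0.543 mA.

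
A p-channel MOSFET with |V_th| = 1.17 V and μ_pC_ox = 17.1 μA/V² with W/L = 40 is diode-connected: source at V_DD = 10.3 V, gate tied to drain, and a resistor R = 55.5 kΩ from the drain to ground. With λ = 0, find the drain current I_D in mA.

With gate tied to drain, V_SG = V_SD ≥ V_SG − |V_th|, so the device is in saturation.
k_p = μ_pC_ox · (W/L) = 0.684 mA/V².
KCL at the drain: ½ k_p (V_SG − |V_th|)² = (V_DD − V_SG)/R.
Let x = V_SG − 1.17. Then 19 x² + x − 9.13 = 0, giving x = 0.668 V (positive root), so V_SG = 1.84 V.
I_D = (V_DD − V_SG)/R = (10.3 − 1.84) / 55.5 = 0.152 mA.

I_D = 0.152 mA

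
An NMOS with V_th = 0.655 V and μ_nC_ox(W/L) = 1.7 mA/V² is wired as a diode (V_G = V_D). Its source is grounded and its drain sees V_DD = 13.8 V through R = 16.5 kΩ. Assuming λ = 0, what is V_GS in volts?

V_GS = 1.59 V

With gate tied to drain, V_GS = V_DS ≥ V_GS − V_th, so the device is in saturation.
KCL at the drain: ½ k_n (V_GS − V_th)² = (V_DD − V_GS)/R.
Let x = V_GS − 0.655. Then 14 x² + x − 13.15 = 0, giving x = 0.933 V (positive root), so V_GS = 1.59 V.
I_D = (V_DD − V_GS)/R = (13.8 − 1.59) / 16.5 = 0.74 mA.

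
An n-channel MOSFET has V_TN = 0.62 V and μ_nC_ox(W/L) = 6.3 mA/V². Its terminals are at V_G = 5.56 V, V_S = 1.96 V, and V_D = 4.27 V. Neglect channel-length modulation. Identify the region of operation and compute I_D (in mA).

V_GS = V_G − V_S = 5.56 − 1.96 = 3.6 V; V_DS = V_D − V_S = 4.27 − 1.96 = 2.31 V.
V_ov = V_GS − V_TN = 3.6 − 0.62 = 2.98 V.
Since V_DS = 2.31 V < V_ov = 2.98 V, the device is in the triode region.
I_D = k_n [V_ov · V_DS − ½ V_DS²] = 6.3 × [2.98 × 2.31 − 0.5 × 2.31²] = 26.6 mA.

Triode; I_D = 26.6 mA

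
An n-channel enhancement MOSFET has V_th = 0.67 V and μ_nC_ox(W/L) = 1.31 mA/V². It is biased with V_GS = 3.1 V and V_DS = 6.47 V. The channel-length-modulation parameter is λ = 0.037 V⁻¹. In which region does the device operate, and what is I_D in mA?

V_ov = V_GS − V_th = 3.1 − 0.67 = 2.43 V.
Since V_DS = 6.47 V ≥ V_ov = 2.43 V, the device is in saturation.
I_D = ½ k_n V_ov² (1 + λ V_DS) = 0.5 × 1.31 × 2.43² × (1 + 0.037 × 6.47) = 4.79 mA.

Saturation; I_D = 4.79 mA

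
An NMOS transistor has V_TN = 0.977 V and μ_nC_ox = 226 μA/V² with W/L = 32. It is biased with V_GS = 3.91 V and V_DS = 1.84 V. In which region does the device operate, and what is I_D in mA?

k_n = μ_nC_ox · (W/L) = 7.232 mA/V².
V_ov = V_GS − V_TN = 3.91 − 0.977 = 2.93 V.
Since V_DS = 1.84 V < V_ov = 2.93 V, the device is in the triode region.
I_D = k_n [V_ov · V_DS − ½ V_DS²] = 7.232 × [2.93 × 1.84 − 0.5 × 1.84²] = 26.8 mA.

Triode; I_D = 26.8 mA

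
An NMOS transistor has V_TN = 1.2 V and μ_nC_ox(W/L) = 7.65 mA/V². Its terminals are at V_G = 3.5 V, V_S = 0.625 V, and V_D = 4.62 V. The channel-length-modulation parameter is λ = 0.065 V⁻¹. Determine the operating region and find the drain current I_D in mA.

Saturation; I_D = 13.5 mA

V_GS = V_G − V_S = 3.5 − 0.625 = 2.88 V; V_DS = V_D − V_S = 4.62 − 0.625 = 4 V.
V_ov = V_GS − V_TN = 2.88 − 1.2 = 1.68 V.
Since V_DS = 4 V ≥ V_ov = 1.68 V, the device is in saturation.
I_D = ½ k_n V_ov² (1 + λ V_DS) = 0.5 × 7.65 × 1.68² × (1 + 0.065 × 4) = 13.5 mA.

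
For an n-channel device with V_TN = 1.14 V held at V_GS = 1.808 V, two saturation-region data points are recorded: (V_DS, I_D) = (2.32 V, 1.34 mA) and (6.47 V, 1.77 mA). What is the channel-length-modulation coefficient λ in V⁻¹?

λ = 0.0942 V⁻¹

With V_GS fixed, I_D ∝ (1 + λ V_DS) in saturation, so I_D2/I_D1 = (1 + λ V_DS2)/(1 + λ V_DS1).
1.77/1.34 = 1.321 = (1 + 6.47 λ)/(1 + 2.32 λ).
Solving: λ (I_D1 V_DS2 − I_D2 V_DS1) = I_D2 − I_D1, so λ = (1.77 − 1.34) / (1.34 × 6.47 − 1.77 × 2.32) = 0.43 / 4.56 = 0.0942 V⁻¹.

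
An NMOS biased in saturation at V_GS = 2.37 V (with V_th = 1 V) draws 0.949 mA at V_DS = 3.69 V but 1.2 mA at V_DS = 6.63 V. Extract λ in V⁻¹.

With V_GS fixed, I_D ∝ (1 + λ V_DS) in saturation, so I_D2/I_D1 = (1 + λ V_DS2)/(1 + λ V_DS1).
1.2/0.949 = 1.264 = (1 + 6.63 λ)/(1 + 3.69 λ).
Solving: λ (I_D1 V_DS2 − I_D2 V_DS1) = I_D2 − I_D1, so λ = (1.2 − 0.949) / (0.949 × 6.63 − 1.2 × 3.69) = 0.251 / 1.86 = 0.135 V⁻¹.

λ = 0.135 V⁻¹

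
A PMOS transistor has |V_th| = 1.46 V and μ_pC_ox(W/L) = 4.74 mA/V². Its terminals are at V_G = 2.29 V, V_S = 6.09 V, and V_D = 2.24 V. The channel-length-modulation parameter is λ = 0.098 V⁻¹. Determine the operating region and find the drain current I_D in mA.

V_SG = V_S − V_G = 6.09 − 2.29 = 3.8 V; V_SD = V_S − V_D = 6.09 − 2.24 = 3.85 V.
V_ov = V_SG − |V_th| = 3.8 − 1.46 = 2.34 V.
Since V_SD = 3.85 V ≥ V_ov = 2.34 V, the device is in saturation.
I_D = ½ k_p V_ov² (1 + λ V_SD) = 0.5 × 4.74 × 2.34² × (1 + 0.098 × 3.85) = 17.9 mA.

Saturation; I_D = 17.9 mA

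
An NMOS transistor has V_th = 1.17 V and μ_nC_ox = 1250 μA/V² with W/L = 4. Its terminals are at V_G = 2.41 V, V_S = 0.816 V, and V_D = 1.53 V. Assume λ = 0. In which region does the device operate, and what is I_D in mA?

Saturation; I_D = 0.449 mA

V_GS = V_G − V_S = 2.41 − 0.816 = 1.59 V; V_DS = V_D − V_S = 1.53 − 0.816 = 0.714 V.
k_n = μ_nC_ox · (W/L) = 5 mA/V².
V_ov = V_GS − V_th = 1.59 − 1.17 = 0.424 V.
Since V_DS = 0.714 V ≥ V_ov = 0.424 V, the device is in saturation.
I_D = ½ k_n V_ov² = 0.5 × 5 × 0.424² = 0.449 mA.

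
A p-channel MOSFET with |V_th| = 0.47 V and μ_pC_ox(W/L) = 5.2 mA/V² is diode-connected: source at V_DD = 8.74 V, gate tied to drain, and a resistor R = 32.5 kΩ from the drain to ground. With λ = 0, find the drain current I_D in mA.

With gate tied to drain, V_SG = V_SD ≥ V_SG − |V_th|, so the device is in saturation.
KCL at the drain: ½ k_p (V_SG − |V_th|)² = (V_DD − V_SG)/R.
Let x = V_SG − 0.47. Then 84.5 x² + x − 8.27 = 0, giving x = 0.307 V (positive root), so V_SG = 0.777 V.
I_D = (V_DD − V_SG)/R = (8.74 − 0.777) / 32.5 = 0.245 mA.

I_D = 0.245 mA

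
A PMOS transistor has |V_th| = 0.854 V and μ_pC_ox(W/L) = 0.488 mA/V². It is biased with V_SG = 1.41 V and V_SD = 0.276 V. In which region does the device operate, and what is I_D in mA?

V_ov = V_SG − |V_th| = 1.41 − 0.854 = 0.556 V.
Since V_SD = 0.276 V < V_ov = 0.556 V, the device is in the triode region.
I_D = k_p [V_ov · V_SD − ½ V_SD²] = 0.488 × [0.556 × 0.276 − 0.5 × 0.276²] = 0.0563 mA.

Triode; I_D = 0.0563 mA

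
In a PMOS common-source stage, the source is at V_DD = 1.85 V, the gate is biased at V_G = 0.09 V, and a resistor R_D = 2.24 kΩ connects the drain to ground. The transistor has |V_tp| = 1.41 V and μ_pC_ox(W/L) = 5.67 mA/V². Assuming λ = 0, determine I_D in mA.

I_D = 0.347 mA

V_SG = V_DD − V_G = 1.85 − 0.09 = 1.76 V, so V_ov = 1.76 − 1.41 = 0.35 V.
Assume saturation: I_D = ½ k_p V_ov² = 0.5 × 5.67 × 0.35² = 0.347 mA, giving V_SD = V_DD − I_D R_D = 1.85 − 0.347 × 2.24 = 1.07 V.
V_SD = 1.07 V ≥ V_ov = 0.35 V, confirming saturation.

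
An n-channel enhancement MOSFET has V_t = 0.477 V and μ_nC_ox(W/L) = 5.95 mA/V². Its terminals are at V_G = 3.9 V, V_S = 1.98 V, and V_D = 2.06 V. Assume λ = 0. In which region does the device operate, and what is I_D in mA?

V_GS = V_G − V_S = 3.9 − 1.98 = 1.92 V; V_DS = V_D − V_S = 2.06 − 1.98 = 0.08 V.
V_ov = V_GS − V_t = 1.92 − 0.477 = 1.44 V.
Since V_DS = 0.08 V < V_ov = 1.44 V, the device is in the triode region.
I_D = k_n [V_ov · V_DS − ½ V_DS²] = 5.95 × [1.44 × 0.08 − 0.5 × 0.08²] = 0.668 mA.

Triode; I_D = 0.668 mA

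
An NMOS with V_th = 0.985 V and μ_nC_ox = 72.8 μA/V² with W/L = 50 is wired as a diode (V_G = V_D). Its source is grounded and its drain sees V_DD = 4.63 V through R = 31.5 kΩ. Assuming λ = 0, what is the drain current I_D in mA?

With gate tied to drain, V_GS = V_DS ≥ V_GS − V_th, so the device is in saturation.
k_n = μ_nC_ox · (W/L) = 3.64 mA/V².
KCL at the drain: ½ k_n (V_GS − V_th)² = (V_DD − V_GS)/R.
Let x = V_GS − 0.985. Then 57.3 x² + x − 3.645 = 0, giving x = 0.244 V (positive root), so V_GS = 1.23 V.
I_D = (V_DD − V_GS)/R = (4.63 − 1.23) / 31.5 = 0.108 mA.

I_D = 0.108 mA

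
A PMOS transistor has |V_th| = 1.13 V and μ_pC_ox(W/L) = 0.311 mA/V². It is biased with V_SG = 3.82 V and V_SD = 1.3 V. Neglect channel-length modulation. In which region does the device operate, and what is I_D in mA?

Triode; I_D = 0.825 mA

V_ov = V_SG − |V_th| = 3.82 − 1.13 = 2.69 V.
Since V_SD = 1.3 V < V_ov = 2.69 V, the device is in the triode region.
I_D = k_p [V_ov · V_SD − ½ V_SD²] = 0.311 × [2.69 × 1.3 − 0.5 × 1.3²] = 0.825 mA.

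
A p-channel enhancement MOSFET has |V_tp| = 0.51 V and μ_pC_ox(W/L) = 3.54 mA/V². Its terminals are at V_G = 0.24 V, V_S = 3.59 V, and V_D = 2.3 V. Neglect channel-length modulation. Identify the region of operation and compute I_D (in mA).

V_SG = V_S − V_G = 3.59 − 0.24 = 3.35 V; V_SD = V_S − V_D = 3.59 − 2.3 = 1.29 V.
V_ov = V_SG − |V_tp| = 3.35 − 0.51 = 2.84 V.
Since V_SD = 1.29 V < V_ov = 2.84 V, the device is in the triode region.
I_D = k_p [V_ov · V_SD − ½ V_SD²] = 3.54 × [2.84 × 1.29 − 0.5 × 1.29²] = 10 mA.

Triode; I_D = 10.0 mA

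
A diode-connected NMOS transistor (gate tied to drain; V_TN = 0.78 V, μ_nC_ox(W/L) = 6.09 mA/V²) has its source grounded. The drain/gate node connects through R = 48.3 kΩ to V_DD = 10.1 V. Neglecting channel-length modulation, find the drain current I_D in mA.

With gate tied to drain, V_GS = V_DS ≥ V_GS − V_TN, so the device is in saturation.
KCL at the drain: ½ k_n (V_GS − V_TN)² = (V_DD − V_GS)/R.
Let x = V_GS − 0.78. Then 147 x² + x − 9.32 = 0, giving x = 0.248 V (positive root), so V_GS = 1.03 V.
I_D = (V_DD − V_GS)/R = (10.1 − 1.03) / 48.3 = 0.188 mA.

I_D = 0.188 mA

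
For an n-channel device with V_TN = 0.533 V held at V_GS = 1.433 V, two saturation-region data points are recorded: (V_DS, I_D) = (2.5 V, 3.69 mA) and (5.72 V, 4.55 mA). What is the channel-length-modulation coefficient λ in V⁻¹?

With V_GS fixed, I_D ∝ (1 + λ V_DS) in saturation, so I_D2/I_D1 = (1 + λ V_DS2)/(1 + λ V_DS1).
4.55/3.69 = 1.233 = (1 + 5.72 λ)/(1 + 2.5 λ).
Solving: λ (I_D1 V_DS2 − I_D2 V_DS1) = I_D2 − I_D1, so λ = (4.55 − 3.69) / (3.69 × 5.72 − 4.55 × 2.5) = 0.86 / 9.73 = 0.0884 V⁻¹.

λ = 0.0884 V⁻¹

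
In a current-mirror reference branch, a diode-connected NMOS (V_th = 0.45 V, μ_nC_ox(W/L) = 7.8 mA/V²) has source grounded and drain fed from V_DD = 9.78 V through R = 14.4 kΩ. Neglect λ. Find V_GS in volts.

With gate tied to drain, V_GS = V_DS ≥ V_GS − V_th, so the device is in saturation.
KCL at the drain: ½ k_n (V_GS − V_th)² = (V_DD − V_GS)/R.
Let x = V_GS − 0.45. Then 56.2 x² + x − 9.33 = 0, giving x = 0.399 V (positive root), so V_GS = 0.849 V.
I_D = (V_DD − V_GS)/R = (9.78 − 0.849) / 14.4 = 0.62 mA.

V_GS = 0.849 V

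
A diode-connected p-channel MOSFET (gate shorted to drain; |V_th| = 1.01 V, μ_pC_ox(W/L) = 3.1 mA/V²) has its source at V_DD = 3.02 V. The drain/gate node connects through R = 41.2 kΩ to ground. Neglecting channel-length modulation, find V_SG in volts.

With gate tied to drain, V_SG = V_SD ≥ V_SG − |V_th|, so the device is in saturation.
KCL at the drain: ½ k_p (V_SG − |V_th|)² = (V_DD − V_SG)/R.
Let x = V_SG − 1.01. Then 63.9 x² + x − 2.01 = 0, giving x = 0.17 V (positive root), so V_SG = 1.18 V.
I_D = (V_DD − V_SG)/R = (3.02 − 1.18) / 41.2 = 0.0447 mA.

V_SG = 1.18 V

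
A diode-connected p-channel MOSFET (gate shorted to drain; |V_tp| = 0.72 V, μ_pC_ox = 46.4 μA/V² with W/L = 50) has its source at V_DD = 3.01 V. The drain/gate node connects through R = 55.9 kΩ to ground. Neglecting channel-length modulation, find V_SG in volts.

V_SG = 0.900 V

With gate tied to drain, V_SG = V_SD ≥ V_SG − |V_tp|, so the device is in saturation.
k_p = μ_pC_ox · (W/L) = 2.32 mA/V².
KCL at the drain: ½ k_p (V_SG − |V_tp|)² = (V_DD − V_SG)/R.
Let x = V_SG − 0.72. Then 64.8 x² + x − 2.29 = 0, giving x = 0.18 V (positive root), so V_SG = 0.9 V.
I_D = (V_DD − V_SG)/R = (3.01 − 0.9) / 55.9 = 0.0377 mA.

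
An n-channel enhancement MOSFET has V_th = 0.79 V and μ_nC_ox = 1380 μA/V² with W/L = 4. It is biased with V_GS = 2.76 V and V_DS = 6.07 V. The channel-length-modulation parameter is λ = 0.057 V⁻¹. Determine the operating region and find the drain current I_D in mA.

Saturation; I_D = 14.4 mA

k_n = μ_nC_ox · (W/L) = 5.52 mA/V².
V_ov = V_GS − V_th = 2.76 − 0.79 = 1.97 V.
Since V_DS = 6.07 V ≥ V_ov = 1.97 V, the device is in saturation.
I_D = ½ k_n V_ov² (1 + λ V_DS) = 0.5 × 5.52 × 1.97² × (1 + 0.057 × 6.07) = 14.4 mA.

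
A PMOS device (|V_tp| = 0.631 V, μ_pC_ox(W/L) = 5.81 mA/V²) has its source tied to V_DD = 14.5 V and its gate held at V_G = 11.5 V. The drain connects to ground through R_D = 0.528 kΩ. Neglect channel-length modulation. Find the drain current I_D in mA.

I_D = 16.3 mA

V_SG = V_DD − V_G = 14.5 − 11.5 = 3 V, so V_ov = 3 − 0.631 = 2.37 V.
Assume saturation: I_D = ½ k_p V_ov² = 0.5 × 5.81 × 2.37² = 16.3 mA, giving V_SD = V_DD − I_D R_D = 14.5 − 16.3 × 0.528 = 5.89 V.
V_SD = 5.89 V ≥ V_ov = 2.37 V, confirming saturation.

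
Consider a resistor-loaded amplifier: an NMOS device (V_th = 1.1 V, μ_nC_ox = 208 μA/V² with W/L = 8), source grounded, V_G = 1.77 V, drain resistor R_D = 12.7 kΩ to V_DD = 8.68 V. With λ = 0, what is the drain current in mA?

V_GS = V_G = 1.77 V, so V_ov = 1.77 − 1.1 = 0.67 V.
k_n = μ_nC_ox · (W/L) = 1.664 mA/V².
Assume saturation: I_D = ½ k_n V_ov² = 0.5 × 1.664 × 0.67² = 0.373 mA, giving V_DS = V_DD − I_D R_D = 8.68 − 0.373 × 12.7 = 3.94 V.
V_DS = 3.94 V ≥ V_ov = 0.67 V, confirming saturation.

I_D = 0.373 mA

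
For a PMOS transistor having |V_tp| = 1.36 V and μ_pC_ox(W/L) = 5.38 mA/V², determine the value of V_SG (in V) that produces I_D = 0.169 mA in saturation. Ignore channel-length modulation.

In saturation I_D = ½ k_p (V_SG − |V_tp|)², so V_SG − |V_tp| = √(2 I_D / k_p) = √(2 × 0.169 / 5.38) = 0.251 V.
V_SG = 1.36 + 0.251 = 1.61 V.

V_SG = 1.61 V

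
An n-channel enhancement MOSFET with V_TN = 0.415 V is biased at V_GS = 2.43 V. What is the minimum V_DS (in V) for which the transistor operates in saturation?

The boundary between triode and saturation is V_DS = V_GS − V_TN = V_ov.
V_ov = 2.43 − 0.415 = 2.02 V.

V_DS,sat = 2.02 V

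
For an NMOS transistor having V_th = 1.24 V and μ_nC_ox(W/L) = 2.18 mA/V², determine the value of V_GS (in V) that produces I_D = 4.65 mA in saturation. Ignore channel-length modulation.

V_GS = 3.31 V

In saturation I_D = ½ k_n (V_GS − V_th)², so V_GS − V_th = √(2 I_D / k_n) = √(2 × 4.65 / 2.18) = 2.07 V.
V_GS = 1.24 + 2.07 = 3.31 V.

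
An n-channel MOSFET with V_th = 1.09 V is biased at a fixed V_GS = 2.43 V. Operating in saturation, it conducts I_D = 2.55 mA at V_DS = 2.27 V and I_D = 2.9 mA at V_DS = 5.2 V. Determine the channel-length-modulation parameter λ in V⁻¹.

With V_GS fixed, I_D ∝ (1 + λ V_DS) in saturation, so I_D2/I_D1 = (1 + λ V_DS2)/(1 + λ V_DS1).
2.9/2.55 = 1.137 = (1 + 5.2 λ)/(1 + 2.27 λ).
Solving: λ (I_D1 V_DS2 − I_D2 V_DS1) = I_D2 − I_D1, so λ = (2.9 − 2.55) / (2.55 × 5.2 − 2.9 × 2.27) = 0.35 / 6.68 = 0.0524 V⁻¹.

λ = 0.0524 V⁻¹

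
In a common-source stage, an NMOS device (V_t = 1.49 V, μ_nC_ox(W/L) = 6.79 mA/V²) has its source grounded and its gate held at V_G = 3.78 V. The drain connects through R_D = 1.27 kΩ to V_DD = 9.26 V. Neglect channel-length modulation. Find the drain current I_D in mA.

I_D = 6.90 mA

V_GS = V_G = 3.78 V, so V_ov = 3.78 − 1.49 = 2.29 V.
Assume saturation: I_D = ½ k_n V_ov² = 0.5 × 6.79 × 2.29² = 17.8 mA, giving V_DS = V_DD − I_D R_D = 9.26 − 17.8 × 1.27 = -13.4 V.
But -13.4 V < V_ov = 2.29 V, so the device is actually in triode.
In triode I_D = k_n[V_ov V_DS − ½ V_DS²] and I_D = (V_DD − V_DS)/R_D. Equating: 4.31 V_DS² − 20.75 V_DS + 9.26 = 0, giving V_DS = 0.498 V (the root below V_ov).
I_D = (9.26 − 0.498) / 1.27 = 6.9 mA.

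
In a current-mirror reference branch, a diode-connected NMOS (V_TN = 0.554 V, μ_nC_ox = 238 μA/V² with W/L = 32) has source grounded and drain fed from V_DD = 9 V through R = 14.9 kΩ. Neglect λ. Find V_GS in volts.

With gate tied to drain, V_GS = V_DS ≥ V_GS − V_TN, so the device is in saturation.
k_n = μ_nC_ox · (W/L) = 7.616 mA/V².
KCL at the drain: ½ k_n (V_GS − V_TN)² = (V_DD − V_GS)/R.
Let x = V_GS − 0.554. Then 56.7 x² + x − 8.446 = 0, giving x = 0.377 V (positive root), so V_GS = 0.931 V.
I_D = (V_DD − V_GS)/R = (9 − 0.931) / 14.9 = 0.542 mA.

V_GS = 0.931 V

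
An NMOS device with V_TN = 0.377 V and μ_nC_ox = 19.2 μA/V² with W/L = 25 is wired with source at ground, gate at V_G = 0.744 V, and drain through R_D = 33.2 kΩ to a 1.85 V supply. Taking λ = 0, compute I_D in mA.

V_GS = V_G = 0.744 V, so V_ov = 0.744 − 0.377 = 0.367 V.
k_n = μ_nC_ox · (W/L) = 0.48 mA/V².
Assume saturation: I_D = ½ k_n V_ov² = 0.5 × 0.48 × 0.367² = 0.0323 mA, giving V_DS = V_DD − I_D R_D = 1.85 − 0.0323 × 33.2 = 0.777 V.
V_DS = 0.777 V ≥ V_ov = 0.367 V, confirming saturation.

I_D = 0.0323 mA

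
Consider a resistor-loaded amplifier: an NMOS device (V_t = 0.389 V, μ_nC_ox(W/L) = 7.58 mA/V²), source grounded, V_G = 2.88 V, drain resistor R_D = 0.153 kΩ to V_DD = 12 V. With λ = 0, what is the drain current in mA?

I_D = 23.5 mA

V_GS = V_G = 2.88 V, so V_ov = 2.88 − 0.389 = 2.49 V.
Assume saturation: I_D = ½ k_n V_ov² = 0.5 × 7.58 × 2.49² = 23.5 mA, giving V_DS = V_DD − I_D R_D = 12 − 23.5 × 0.153 = 8.4 V.
V_DS = 8.4 V ≥ V_ov = 2.49 V, confirming saturation.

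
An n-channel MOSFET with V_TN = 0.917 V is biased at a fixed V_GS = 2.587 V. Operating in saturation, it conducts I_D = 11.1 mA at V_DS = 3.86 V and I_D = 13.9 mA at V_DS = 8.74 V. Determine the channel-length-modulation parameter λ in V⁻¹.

With V_GS fixed, I_D ∝ (1 + λ V_DS) in saturation, so I_D2/I_D1 = (1 + λ V_DS2)/(1 + λ V_DS1).
13.9/11.1 = 1.252 = (1 + 8.74 λ)/(1 + 3.86 λ).
Solving: λ (I_D1 V_DS2 − I_D2 V_DS1) = I_D2 − I_D1, so λ = (13.9 − 11.1) / (11.1 × 8.74 − 13.9 × 3.86) = 2.8 / 43.4 = 0.0646 V⁻¹.

λ = 0.0646 V⁻¹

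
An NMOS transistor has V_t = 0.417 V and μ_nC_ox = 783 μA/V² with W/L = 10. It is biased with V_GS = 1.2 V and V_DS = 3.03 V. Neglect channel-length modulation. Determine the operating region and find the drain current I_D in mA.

k_n = μ_nC_ox · (W/L) = 7.83 mA/V².
V_ov = V_GS − V_t = 1.2 − 0.417 = 0.783 V.
Since V_DS = 3.03 V ≥ V_ov = 0.783 V, the device is in saturation.
I_D = ½ k_n V_ov² = 0.5 × 7.83 × 0.783² = 2.4 mA.

Saturation; I_D = 2.40 mA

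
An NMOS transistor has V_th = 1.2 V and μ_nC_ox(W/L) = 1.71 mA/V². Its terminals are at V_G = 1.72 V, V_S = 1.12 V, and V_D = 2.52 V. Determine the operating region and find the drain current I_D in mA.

V_GS = V_G − V_S = 1.72 − 1.12 = 0.6 V; V_DS = V_D − V_S = 2.52 − 1.12 = 1.4 V.
V_GS = 0.6 V < V_th = 1.2 V, so the transistor is in cutoff.

Cutoff; I_D = 0 mA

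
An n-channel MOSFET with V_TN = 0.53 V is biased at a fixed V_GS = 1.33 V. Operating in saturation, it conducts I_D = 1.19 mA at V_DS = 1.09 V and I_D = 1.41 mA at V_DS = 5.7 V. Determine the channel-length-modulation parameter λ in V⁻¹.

λ = 0.0419 V⁻¹

With V_GS fixed, I_D ∝ (1 + λ V_DS) in saturation, so I_D2/I_D1 = (1 + λ V_DS2)/(1 + λ V_DS1).
1.41/1.19 = 1.185 = (1 + 5.7 λ)/(1 + 1.09 λ).
Solving: λ (I_D1 V_DS2 − I_D2 V_DS1) = I_D2 − I_D1, so λ = (1.41 − 1.19) / (1.19 × 5.7 − 1.41 × 1.09) = 0.22 / 5.25 = 0.0419 V⁻¹.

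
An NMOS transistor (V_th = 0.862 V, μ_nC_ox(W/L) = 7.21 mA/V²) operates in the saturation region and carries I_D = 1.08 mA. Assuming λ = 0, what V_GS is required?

V_GS = 1.41 V

In saturation I_D = ½ k_n (V_GS − V_th)², so V_GS − V_th = √(2 I_D / k_n) = √(2 × 1.08 / 7.21) = 0.547 V.
V_GS = 0.862 + 0.547 = 1.41 V.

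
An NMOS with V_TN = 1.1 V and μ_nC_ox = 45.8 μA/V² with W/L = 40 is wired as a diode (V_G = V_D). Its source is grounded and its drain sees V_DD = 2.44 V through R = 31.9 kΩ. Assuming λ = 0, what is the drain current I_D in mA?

I_D = 0.0358 mA

With gate tied to drain, V_GS = V_DS ≥ V_GS − V_TN, so the device is in saturation.
k_n = μ_nC_ox · (W/L) = 1.832 mA/V².
KCL at the drain: ½ k_n (V_GS − V_TN)² = (V_DD − V_GS)/R.
Let x = V_GS − 1.1. Then 29.2 x² + x − 1.34 = 0, giving x = 0.198 V (positive root), so V_GS = 1.3 V.
I_D = (V_DD − V_GS)/R = (2.44 − 1.3) / 31.9 = 0.0358 mA.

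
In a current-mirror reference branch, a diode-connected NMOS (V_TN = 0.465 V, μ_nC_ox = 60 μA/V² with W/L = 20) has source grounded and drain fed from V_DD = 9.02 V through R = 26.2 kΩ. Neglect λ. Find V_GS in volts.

With gate tied to drain, V_GS = V_DS ≥ V_GS − V_TN, so the device is in saturation.
k_n = μ_nC_ox · (W/L) = 1.2 mA/V².
KCL at the drain: ½ k_n (V_GS − V_TN)² = (V_DD − V_GS)/R.
Let x = V_GS − 0.465. Then 15.7 x² + x − 8.555 = 0, giving x = 0.707 V (positive root), so V_GS = 1.17 V.
I_D = (V_DD − V_GS)/R = (9.02 − 1.17) / 26.2 = 0.3 mA.

V_GS = 1.17 V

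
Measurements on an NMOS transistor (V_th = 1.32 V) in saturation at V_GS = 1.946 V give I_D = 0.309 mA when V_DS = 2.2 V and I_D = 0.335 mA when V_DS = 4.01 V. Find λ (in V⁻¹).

λ = 0.0518 V⁻¹

With V_GS fixed, I_D ∝ (1 + λ V_DS) in saturation, so I_D2/I_D1 = (1 + λ V_DS2)/(1 + λ V_DS1).
0.335/0.309 = 1.084 = (1 + 4.01 λ)/(1 + 2.2 λ).
Solving: λ (I_D1 V_DS2 − I_D2 V_DS1) = I_D2 − I_D1, so λ = (0.335 − 0.309) / (0.309 × 4.01 − 0.335 × 2.2) = 0.026 / 0.502 = 0.0518 V⁻¹.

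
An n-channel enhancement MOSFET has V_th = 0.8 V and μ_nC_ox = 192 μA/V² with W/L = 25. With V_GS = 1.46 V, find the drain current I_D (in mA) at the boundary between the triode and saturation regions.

I_D = 1.05 mA

At the boundary V_DS = V_ov = V_GS − V_th = 1.46 − 0.8 = 0.66 V.
k_n = μ_nC_ox · (W/L) = 4.8 mA/V².
I_D = ½ k_n V_ov² = 0.5 × 4.8 × 0.66² = 1.05 mA.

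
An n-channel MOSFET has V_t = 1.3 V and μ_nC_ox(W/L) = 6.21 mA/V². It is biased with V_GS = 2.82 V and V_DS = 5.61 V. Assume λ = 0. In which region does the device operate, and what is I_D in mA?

V_ov = V_GS − V_t = 2.82 − 1.3 = 1.52 V.
Since V_DS = 5.61 V ≥ V_ov = 1.52 V, the device is in saturation.
I_D = ½ k_n V_ov² = 0.5 × 6.21 × 1.52² = 7.17 mA.

Saturation; I_D = 7.17 mA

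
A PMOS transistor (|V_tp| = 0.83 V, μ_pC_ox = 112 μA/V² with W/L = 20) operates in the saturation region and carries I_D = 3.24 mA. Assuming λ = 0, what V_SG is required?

V_SG = 2.53 V

k_p = μ_pC_ox · (W/L) = 2.24 mA/V².
In saturation I_D = ½ k_p (V_SG − |V_tp|)², so V_SG − |V_tp| = √(2 I_D / k_p) = √(2 × 3.24 / 2.24) = 1.7 V.
V_SG = 0.83 + 1.7 = 2.53 V.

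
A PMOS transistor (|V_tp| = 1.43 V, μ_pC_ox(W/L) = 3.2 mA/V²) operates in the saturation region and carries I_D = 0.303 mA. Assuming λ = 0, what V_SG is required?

V_SG = 1.87 V

In saturation I_D = ½ k_p (V_SG − |V_tp|)², so V_SG − |V_tp| = √(2 I_D / k_p) = √(2 × 0.303 / 3.2) = 0.435 V.
V_SG = 1.43 + 0.435 = 1.87 V.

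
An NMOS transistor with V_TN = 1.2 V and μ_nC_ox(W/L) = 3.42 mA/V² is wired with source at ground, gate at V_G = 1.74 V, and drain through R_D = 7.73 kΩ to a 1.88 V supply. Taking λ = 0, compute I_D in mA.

V_GS = V_G = 1.74 V, so V_ov = 1.74 − 1.2 = 0.54 V.
Assume saturation: I_D = ½ k_n V_ov² = 0.5 × 3.42 × 0.54² = 0.499 mA, giving V_DS = V_DD − I_D R_D = 1.88 − 0.499 × 7.73 = -1.97 V.
But -1.97 V < V_ov = 0.54 V, so the device is actually in triode.
In triode I_D = k_n[V_ov V_DS − ½ V_DS²] and I_D = (V_DD − V_DS)/R_D. Equating: 13.2 V_DS² − 15.28 V_DS + 1.88 = 0, giving V_DS = 0.14 V (the root below V_ov).
I_D = (1.88 − 0.14) / 7.73 = 0.225 mA.

I_D = 0.225 mA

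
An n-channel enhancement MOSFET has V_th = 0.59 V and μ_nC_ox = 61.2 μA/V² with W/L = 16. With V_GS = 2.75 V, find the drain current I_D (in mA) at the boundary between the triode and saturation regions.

At the boundary V_DS = V_ov = V_GS − V_th = 2.75 − 0.59 = 2.16 V.
k_n = μ_nC_ox · (W/L) = 0.9792 mA/V².
I_D = ½ k_n V_ov² = 0.5 × 0.9792 × 2.16² = 2.28 mA.

I_D = 2.28 mA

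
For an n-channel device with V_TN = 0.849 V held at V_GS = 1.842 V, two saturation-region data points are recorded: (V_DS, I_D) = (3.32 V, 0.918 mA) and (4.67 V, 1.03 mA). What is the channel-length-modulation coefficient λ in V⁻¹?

With V_GS fixed, I_D ∝ (1 + λ V_DS) in saturation, so I_D2/I_D1 = (1 + λ V_DS2)/(1 + λ V_DS1).
1.03/0.918 = 1.122 = (1 + 4.67 λ)/(1 + 3.32 λ).
Solving: λ (I_D1 V_DS2 − I_D2 V_DS1) = I_D2 − I_D1, so λ = (1.03 − 0.918) / (0.918 × 4.67 − 1.03 × 3.32) = 0.112 / 0.867 = 0.129 V⁻¹.

λ = 0.129 V⁻¹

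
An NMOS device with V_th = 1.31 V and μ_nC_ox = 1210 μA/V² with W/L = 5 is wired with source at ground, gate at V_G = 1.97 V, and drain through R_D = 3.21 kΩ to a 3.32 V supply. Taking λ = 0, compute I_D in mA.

I_D = 0.939 mA

V_GS = V_G = 1.97 V, so V_ov = 1.97 − 1.31 = 0.66 V.
k_n = μ_nC_ox · (W/L) = 6.05 mA/V².
Assume saturation: I_D = ½ k_n V_ov² = 0.5 × 6.05 × 0.66² = 1.32 mA, giving V_DS = V_DD − I_D R_D = 3.32 − 1.32 × 3.21 = -0.91 V.
But -0.91 V < V_ov = 0.66 V, so the device is actually in triode.
In triode I_D = k_n[V_ov V_DS − ½ V_DS²] and I_D = (V_DD − V_DS)/R_D. Equating: 9.71 V_DS² − 13.82 V_DS + 3.32 = 0, giving V_DS = 0.306 V (the root below V_ov).
I_D = (3.32 − 0.306) / 3.21 = 0.939 mA.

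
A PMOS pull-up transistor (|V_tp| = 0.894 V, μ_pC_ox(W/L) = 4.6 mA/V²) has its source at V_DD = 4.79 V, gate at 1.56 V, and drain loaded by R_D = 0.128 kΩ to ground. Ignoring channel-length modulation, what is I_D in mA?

I_D = 12.6 mA

V_SG = V_DD − V_G = 4.79 − 1.56 = 3.23 V, so V_ov = 3.23 − 0.894 = 2.34 V.
Assume saturation: I_D = ½ k_p V_ov² = 0.5 × 4.6 × 2.34² = 12.6 mA, giving V_SD = V_DD − I_D R_D = 4.79 − 12.6 × 0.128 = 3.18 V.
V_SD = 3.18 V ≥ V_ov = 2.34 V, confirming saturation.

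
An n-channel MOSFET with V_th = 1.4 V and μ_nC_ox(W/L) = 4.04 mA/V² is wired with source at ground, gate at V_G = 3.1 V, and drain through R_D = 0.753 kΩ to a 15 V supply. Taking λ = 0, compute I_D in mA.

I_D = 5.84 mA

V_GS = V_G = 3.1 V, so V_ov = 3.1 − 1.4 = 1.7 V.
Assume saturation: I_D = ½ k_n V_ov² = 0.5 × 4.04 × 1.7² = 5.84 mA, giving V_DS = V_DD − I_D R_D = 15 − 5.84 × 0.753 = 10.6 V.
V_DS = 10.6 V ≥ V_ov = 1.7 V, confirming saturation.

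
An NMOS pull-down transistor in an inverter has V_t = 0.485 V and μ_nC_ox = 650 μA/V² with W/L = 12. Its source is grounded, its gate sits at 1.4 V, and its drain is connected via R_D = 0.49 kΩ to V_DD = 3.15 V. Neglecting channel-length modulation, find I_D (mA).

V_GS = V_G = 1.4 V, so V_ov = 1.4 − 0.485 = 0.915 V.
k_n = μ_nC_ox · (W/L) = 7.8 mA/V².
Assume saturation: I_D = ½ k_n V_ov² = 0.5 × 7.8 × 0.915² = 3.27 mA, giving V_DS = V_DD − I_D R_D = 3.15 − 3.27 × 0.49 = 1.55 V.
V_DS = 1.55 V ≥ V_ov = 0.915 V, confirming saturation.

I_D = 3.27 mA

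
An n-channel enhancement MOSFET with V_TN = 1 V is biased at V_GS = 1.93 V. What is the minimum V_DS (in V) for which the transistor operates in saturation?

V_DS,sat = 0.930 V

The boundary between triode and saturation is V_DS = V_GS − V_TN = V_ov.
V_ov = 1.93 − 1 = 0.93 V.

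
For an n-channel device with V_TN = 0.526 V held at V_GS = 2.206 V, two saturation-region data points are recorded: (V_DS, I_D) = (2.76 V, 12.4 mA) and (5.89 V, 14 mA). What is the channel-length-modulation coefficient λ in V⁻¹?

With V_GS fixed, I_D ∝ (1 + λ V_DS) in saturation, so I_D2/I_D1 = (1 + λ V_DS2)/(1 + λ V_DS1).
14/12.4 = 1.129 = (1 + 5.89 λ)/(1 + 2.76 λ).
Solving: λ (I_D1 V_DS2 − I_D2 V_DS1) = I_D2 − I_D1, so λ = (14 − 12.4) / (12.4 × 5.89 − 14 × 2.76) = 1.6 / 34.4 = 0.0465 V⁻¹.

λ = 0.0465 V⁻¹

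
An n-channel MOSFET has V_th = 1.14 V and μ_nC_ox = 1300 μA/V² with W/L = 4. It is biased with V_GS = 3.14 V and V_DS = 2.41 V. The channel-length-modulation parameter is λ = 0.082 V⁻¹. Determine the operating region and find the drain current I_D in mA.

Saturation; I_D = 12.5 mA

k_n = μ_nC_ox · (W/L) = 5.2 mA/V².
V_ov = V_GS − V_th = 3.14 − 1.14 = 2 V.
Since V_DS = 2.41 V ≥ V_ov = 2 V, the device is in saturation.
I_D = ½ k_n V_ov² (1 + λ V_DS) = 0.5 × 5.2 × 2² × (1 + 0.082 × 2.41) = 12.5 mA.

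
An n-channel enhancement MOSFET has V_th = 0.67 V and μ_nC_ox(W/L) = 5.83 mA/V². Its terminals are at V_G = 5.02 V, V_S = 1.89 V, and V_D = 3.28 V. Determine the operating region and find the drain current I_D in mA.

Triode; I_D = 14.3 mA

V_GS = V_G − V_S = 5.02 − 1.89 = 3.13 V; V_DS = V_D − V_S = 3.28 − 1.89 = 1.39 V.
V_ov = V_GS − V_th = 3.13 − 0.67 = 2.46 V.
Since V_DS = 1.39 V < V_ov = 2.46 V, the device is in the triode region.
I_D = k_n [V_ov · V_DS − ½ V_DS²] = 5.83 × [2.46 × 1.39 − 0.5 × 1.39²] = 14.3 mA.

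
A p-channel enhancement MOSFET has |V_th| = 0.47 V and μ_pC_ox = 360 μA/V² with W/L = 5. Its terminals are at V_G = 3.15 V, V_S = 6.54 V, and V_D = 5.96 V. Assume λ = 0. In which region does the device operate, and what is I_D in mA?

Triode; I_D = 2.75 mA

V_SG = V_S − V_G = 6.54 − 3.15 = 3.39 V; V_SD = V_S − V_D = 6.54 − 5.96 = 0.58 V.
k_p = μ_pC_ox · (W/L) = 1.8 mA/V².
V_ov = V_SG − |V_th| = 3.39 − 0.47 = 2.92 V.
Since V_SD = 0.58 V < V_ov = 2.92 V, the device is in the triode region.
I_D = k_p [V_ov · V_SD − ½ V_SD²] = 1.8 × [2.92 × 0.58 − 0.5 × 0.58²] = 2.75 mA.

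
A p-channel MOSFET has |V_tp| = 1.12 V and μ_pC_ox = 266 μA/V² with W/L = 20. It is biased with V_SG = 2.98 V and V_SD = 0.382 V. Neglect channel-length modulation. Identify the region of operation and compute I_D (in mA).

k_p = μ_pC_ox · (W/L) = 5.32 mA/V².
V_ov = V_SG − |V_tp| = 2.98 − 1.12 = 1.86 V.
Since V_SD = 0.382 V < V_ov = 1.86 V, the device is in the triode region.
I_D = k_p [V_ov · V_SD − ½ V_SD²] = 5.32 × [1.86 × 0.382 − 0.5 × 0.382²] = 3.39 mA.

Triode; I_D = 3.39 mA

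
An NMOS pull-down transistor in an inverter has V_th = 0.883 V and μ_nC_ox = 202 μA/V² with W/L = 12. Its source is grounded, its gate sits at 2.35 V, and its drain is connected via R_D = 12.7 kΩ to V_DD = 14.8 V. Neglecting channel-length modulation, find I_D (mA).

V_GS = V_G = 2.35 V, so V_ov = 2.35 − 0.883 = 1.47 V.
k_n = μ_nC_ox · (W/L) = 2.424 mA/V².
Assume saturation: I_D = ½ k_n V_ov² = 0.5 × 2.424 × 1.47² = 2.61 mA, giving V_DS = V_DD − I_D R_D = 14.8 − 2.61 × 12.7 = -18.3 V.
But -18.3 V < V_ov = 1.47 V, so the device is actually in triode.
In triode I_D = k_n[V_ov V_DS − ½ V_DS²] and I_D = (V_DD − V_DS)/R_D. Equating: 15.4 V_DS² − 46.16 V_DS + 14.8 = 0, giving V_DS = 0.365 V (the root below V_ov).
I_D = (14.8 − 0.365) / 12.7 = 1.14 mA.

I_D = 1.14 mA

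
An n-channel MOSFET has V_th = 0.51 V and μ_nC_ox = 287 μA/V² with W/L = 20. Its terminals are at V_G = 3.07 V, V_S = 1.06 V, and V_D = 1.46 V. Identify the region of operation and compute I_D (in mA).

V_GS = V_G − V_S = 3.07 − 1.06 = 2.01 V; V_DS = V_D − V_S = 1.46 − 1.06 = 0.4 V.
k_n = μ_nC_ox · (W/L) = 5.74 mA/V².
V_ov = V_GS − V_th = 2.01 − 0.51 = 1.5 V.
Since V_DS = 0.4 V < V_ov = 1.5 V, the device is in the triode region.
I_D = k_n [V_ov · V_DS − ½ V_DS²] = 5.74 × [1.5 × 0.4 − 0.5 × 0.4²] = 2.98 mA.

Triode; I_D = 2.98 mA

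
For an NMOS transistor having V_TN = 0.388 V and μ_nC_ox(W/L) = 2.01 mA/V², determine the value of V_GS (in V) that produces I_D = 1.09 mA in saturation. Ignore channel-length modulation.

V_GS = 1.43 V

In saturation I_D = ½ k_n (V_GS − V_TN)², so V_GS − V_TN = √(2 I_D / k_n) = √(2 × 1.09 / 2.01) = 1.04 V.
V_GS = 0.388 + 1.04 = 1.43 V.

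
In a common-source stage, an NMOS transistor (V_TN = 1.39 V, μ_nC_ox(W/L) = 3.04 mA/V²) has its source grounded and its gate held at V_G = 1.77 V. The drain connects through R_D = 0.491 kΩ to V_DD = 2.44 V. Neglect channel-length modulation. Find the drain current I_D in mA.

I_D = 0.219 mA

V_GS = V_G = 1.77 V, so V_ov = 1.77 − 1.39 = 0.38 V.
Assume saturation: I_D = ½ k_n V_ov² = 0.5 × 3.04 × 0.38² = 0.219 mA, giving V_DS = V_DD − I_D R_D = 2.44 − 0.219 × 0.491 = 2.33 V.
V_DS = 2.33 V ≥ V_ov = 0.38 V, confirming saturation.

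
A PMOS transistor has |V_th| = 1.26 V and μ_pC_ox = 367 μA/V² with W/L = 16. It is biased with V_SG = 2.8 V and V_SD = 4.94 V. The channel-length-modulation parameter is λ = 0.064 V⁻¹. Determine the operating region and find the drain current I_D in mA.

k_p = μ_pC_ox · (W/L) = 5.872 mA/V².
V_ov = V_SG − |V_th| = 2.8 − 1.26 = 1.54 V.
Since V_SD = 4.94 V ≥ V_ov = 1.54 V, the device is in saturation.
I_D = ½ k_p V_ov² (1 + λ V_SD) = 0.5 × 5.872 × 1.54² × (1 + 0.064 × 4.94) = 9.16 mA.

Saturation; I_D = 9.16 mA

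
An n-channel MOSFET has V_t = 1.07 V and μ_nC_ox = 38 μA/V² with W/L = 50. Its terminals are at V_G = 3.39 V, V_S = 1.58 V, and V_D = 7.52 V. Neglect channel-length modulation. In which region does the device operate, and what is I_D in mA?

V_GS = V_G − V_S = 3.39 − 1.58 = 1.81 V; V_DS = V_D − V_S = 7.52 − 1.58 = 5.94 V.
k_n = μ_nC_ox · (W/L) = 1.9 mA/V².
V_ov = V_GS − V_t = 1.81 − 1.07 = 0.74 V.
Since V_DS = 5.94 V ≥ V_ov = 0.74 V, the device is in saturation.
I_D = ½ k_n V_ov² = 0.5 × 1.9 × 0.74² = 0.52 mA.

Saturation; I_D = 0.520 mA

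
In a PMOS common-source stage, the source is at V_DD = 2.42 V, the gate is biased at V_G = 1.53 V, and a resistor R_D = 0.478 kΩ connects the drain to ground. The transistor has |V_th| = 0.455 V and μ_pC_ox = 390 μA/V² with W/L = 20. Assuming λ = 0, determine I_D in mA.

V_SG = V_DD − V_G = 2.42 − 1.53 = 0.89 V, so V_ov = 0.89 − 0.455 = 0.435 V.
k_p = μ_pC_ox · (W/L) = 7.8 mA/V².
Assume saturation: I_D = ½ k_p V_ov² = 0.5 × 7.8 × 0.435² = 0.738 mA, giving V_SD = V_DD − I_D R_D = 2.42 − 0.738 × 0.478 = 2.07 V.
V_SD = 2.07 V ≥ V_ov = 0.435 V, confirming saturation.

I_D = 0.738 mA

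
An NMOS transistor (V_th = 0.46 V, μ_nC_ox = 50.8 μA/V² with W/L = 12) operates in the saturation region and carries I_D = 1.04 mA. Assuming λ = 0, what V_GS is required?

V_GS = 2.31 V

k_n = μ_nC_ox · (W/L) = 0.6096 mA/V².
In saturation I_D = ½ k_n (V_GS − V_th)², so V_GS − V_th = √(2 I_D / k_n) = √(2 × 1.04 / 0.6096) = 1.85 V.
V_GS = 0.46 + 1.85 = 2.31 V.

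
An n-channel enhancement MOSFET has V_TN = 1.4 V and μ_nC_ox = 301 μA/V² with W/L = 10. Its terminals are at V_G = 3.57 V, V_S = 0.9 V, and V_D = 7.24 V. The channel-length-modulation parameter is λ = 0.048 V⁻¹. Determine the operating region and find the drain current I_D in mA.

V_GS = V_G − V_S = 3.57 − 0.9 = 2.67 V; V_DS = V_D − V_S = 7.24 − 0.9 = 6.34 V.
k_n = μ_nC_ox · (W/L) = 3.01 mA/V².
V_ov = V_GS − V_TN = 2.67 − 1.4 = 1.27 V.
Since V_DS = 6.34 V ≥ V_ov = 1.27 V, the device is in saturation.
I_D = ½ k_n V_ov² (1 + λ V_DS) = 0.5 × 3.01 × 1.27² × (1 + 0.048 × 6.34) = 3.17 mA.

Saturation; I_D = 3.17 mA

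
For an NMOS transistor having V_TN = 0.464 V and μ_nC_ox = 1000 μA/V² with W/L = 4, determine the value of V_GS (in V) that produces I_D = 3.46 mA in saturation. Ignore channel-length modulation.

k_n = μ_nC_ox · (W/L) = 4 mA/V².
In saturation I_D = ½ k_n (V_GS − V_TN)², so V_GS − V_TN = √(2 I_D / k_n) = √(2 × 3.46 / 4) = 1.32 V.
V_GS = 0.464 + 1.32 = 1.78 V.

V_GS = 1.78 V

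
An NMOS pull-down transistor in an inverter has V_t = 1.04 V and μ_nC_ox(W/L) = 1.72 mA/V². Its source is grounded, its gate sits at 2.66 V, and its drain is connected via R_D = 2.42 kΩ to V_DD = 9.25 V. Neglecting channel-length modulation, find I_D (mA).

V_GS = V_G = 2.66 V, so V_ov = 2.66 − 1.04 = 1.62 V.
Assume saturation: I_D = ½ k_n V_ov² = 0.5 × 1.72 × 1.62² = 2.26 mA, giving V_DS = V_DD − I_D R_D = 9.25 − 2.26 × 2.42 = 3.79 V.
V_DS = 3.79 V ≥ V_ov = 1.62 V, confirming saturation.

I_D = 2.26 mA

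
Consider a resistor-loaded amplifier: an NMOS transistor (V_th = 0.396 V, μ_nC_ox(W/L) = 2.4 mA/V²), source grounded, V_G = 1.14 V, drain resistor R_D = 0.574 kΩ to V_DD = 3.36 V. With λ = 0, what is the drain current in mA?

I_D = 0.664 mA

V_GS = V_G = 1.14 V, so V_ov = 1.14 − 0.396 = 0.744 V.
Assume saturation: I_D = ½ k_n V_ov² = 0.5 × 2.4 × 0.744² = 0.664 mA, giving V_DS = V_DD − I_D R_D = 3.36 − 0.664 × 0.574 = 2.98 V.
V_DS = 2.98 V ≥ V_ov = 0.744 V, confirming saturation.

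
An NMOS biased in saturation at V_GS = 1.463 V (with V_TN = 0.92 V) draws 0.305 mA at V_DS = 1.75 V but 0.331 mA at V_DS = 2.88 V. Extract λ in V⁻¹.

With V_GS fixed, I_D ∝ (1 + λ V_DS) in saturation, so I_D2/I_D1 = (1 + λ V_DS2)/(1 + λ V_DS1).
0.331/0.305 = 1.085 = (1 + 2.88 λ)/(1 + 1.75 λ).
Solving: λ (I_D1 V_DS2 − I_D2 V_DS1) = I_D2 − I_D1, so λ = (0.331 − 0.305) / (0.305 × 2.88 − 0.331 × 1.75) = 0.026 / 0.299 = 0.0869 V⁻¹.

λ = 0.0869 V⁻¹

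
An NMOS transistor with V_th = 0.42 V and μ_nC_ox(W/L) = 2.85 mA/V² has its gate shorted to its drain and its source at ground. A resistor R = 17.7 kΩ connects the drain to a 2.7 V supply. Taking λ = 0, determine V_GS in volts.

V_GS = 0.701 V

With gate tied to drain, V_GS = V_DS ≥ V_GS − V_th, so the device is in saturation.
KCL at the drain: ½ k_n (V_GS − V_th)² = (V_DD − V_GS)/R.
Let x = V_GS − 0.42. Then 25.2 x² + x − 2.28 = 0, giving x = 0.281 V (positive root), so V_GS = 0.701 V.
I_D = (V_DD − V_GS)/R = (2.7 − 0.701) / 17.7 = 0.113 mA.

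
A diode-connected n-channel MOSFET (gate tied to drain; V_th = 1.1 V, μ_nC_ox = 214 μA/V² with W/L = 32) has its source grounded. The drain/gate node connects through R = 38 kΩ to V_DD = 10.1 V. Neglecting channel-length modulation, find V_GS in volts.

With gate tied to drain, V_GS = V_DS ≥ V_GS − V_th, so the device is in saturation.
k_n = μ_nC_ox · (W/L) = 6.848 mA/V².
KCL at the drain: ½ k_n (V_GS − V_th)² = (V_DD − V_GS)/R.
Let x = V_GS − 1.1. Then 130 x² + x − 9 = 0, giving x = 0.259 V (positive root), so V_GS = 1.36 V.
I_D = (V_DD − V_GS)/R = (10.1 − 1.36) / 38 = 0.23 mA.

V_GS = 1.36 V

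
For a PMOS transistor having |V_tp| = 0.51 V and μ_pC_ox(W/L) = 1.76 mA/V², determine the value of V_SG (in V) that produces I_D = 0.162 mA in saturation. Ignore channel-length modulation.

V_SG = 0.939 V

In saturation I_D = ½ k_p (V_SG − |V_tp|)², so V_SG − |V_tp| = √(2 I_D / k_p) = √(2 × 0.162 / 1.76) = 0.429 V.
V_SG = 0.51 + 0.429 = 0.939 V.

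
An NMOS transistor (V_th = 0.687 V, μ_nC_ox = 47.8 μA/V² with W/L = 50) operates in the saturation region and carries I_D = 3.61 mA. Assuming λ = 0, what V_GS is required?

V_GS = 2.43 V

k_n = μ_nC_ox · (W/L) = 2.39 mA/V².
In saturation I_D = ½ k_n (V_GS − V_th)², so V_GS − V_th = √(2 I_D / k_n) = √(2 × 3.61 / 2.39) = 1.74 V.
V_GS = 0.687 + 1.74 = 2.43 V.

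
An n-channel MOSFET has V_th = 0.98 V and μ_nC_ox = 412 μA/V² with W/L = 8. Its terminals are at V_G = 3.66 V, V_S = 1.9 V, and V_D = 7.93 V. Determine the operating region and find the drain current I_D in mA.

Saturation; I_D = 1.00 mA

V_GS = V_G − V_S = 3.66 − 1.9 = 1.76 V; V_DS = V_D − V_S = 7.93 − 1.9 = 6.03 V.
k_n = μ_nC_ox · (W/L) = 3.296 mA/V².
V_ov = V_GS − V_th = 1.76 − 0.98 = 0.78 V.
Since V_DS = 6.03 V ≥ V_ov = 0.78 V, the device is in saturation.
I_D = ½ k_n V_ov² = 0.5 × 3.296 × 0.78² = 1 mA.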